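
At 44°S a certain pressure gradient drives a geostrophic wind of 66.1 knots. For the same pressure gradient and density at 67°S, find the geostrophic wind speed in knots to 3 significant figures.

With the same pressure gradient and density, V_g ∝ 1/f ∝ 1/sin φ.
V₂ = V₁ · sin φ₁ / sin φ₂ = 66.1 × sin 44° / sin 67°
V₂ = 66.1 × 0.6947/0.9205 = 49.9 knots

49.9 knots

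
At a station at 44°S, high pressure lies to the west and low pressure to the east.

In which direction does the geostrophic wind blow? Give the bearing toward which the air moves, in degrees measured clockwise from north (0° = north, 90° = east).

The pressure-gradient force points toward the east (bearing 090°).
Geostrophic balance: in the Southern Hemisphere the Coriolis force deflects motion to the left, so the geostrophic wind blows 90° to the left of the pressure-gradient force (low pressure on the right).
Rotating 090° by 90° counterclockwise gives 000° — the wind blows toward the north.

000°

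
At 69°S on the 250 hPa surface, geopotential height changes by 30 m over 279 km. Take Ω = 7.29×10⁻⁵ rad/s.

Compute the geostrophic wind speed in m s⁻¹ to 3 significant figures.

7.75 m s⁻¹

Coriolis parameter at 69°S:
f = 2Ω sin φ = 2 × 7.29×10⁻⁵ × sin 69° = 1.36×10⁻⁴ s⁻¹
Height gradient: |∂Z/∂n| = 30 m / 279000 m = 1.08×10⁻⁴
On a pressure surface, geostrophic balance gives V_g = (g/f)|∂Z/∂n|:
V_g = 9.81 × 1.08×10⁻⁴ / 1.36×10⁻⁴ = 7.75 m/s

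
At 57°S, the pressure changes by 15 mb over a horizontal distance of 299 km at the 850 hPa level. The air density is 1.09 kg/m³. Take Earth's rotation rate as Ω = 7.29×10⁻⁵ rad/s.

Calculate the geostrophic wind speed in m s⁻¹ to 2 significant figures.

38 m s⁻¹

Coriolis parameter at 57°S:
f = 2Ω sin φ = 2 × 7.29×10⁻⁵ × sin 57° = 1.22×10⁻⁴ s⁻¹
Pressure gradient: |∂P/∂n| = 1500 Pa / 299000 m = 5.02×10⁻³ Pa/m
Geostrophic balance (pressure-gradient force = Coriolis force):
V_g = (1/(fρ)) |∂P/∂n| = 5.02×10⁻³ / (1.22×10⁻⁴ × 1.09) = 37.6 m/s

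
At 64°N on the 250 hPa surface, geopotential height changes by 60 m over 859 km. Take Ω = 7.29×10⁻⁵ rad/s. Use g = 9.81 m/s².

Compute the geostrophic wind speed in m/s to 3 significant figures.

5.23 m/s

Coriolis parameter at 64°N:
f = 2Ω sin φ = 2 × 7.29×10⁻⁵ × sin 64° = 1.31×10⁻⁴ s⁻¹
Height gradient: |∂Z/∂n| = 60 m / 859000 m = 6.98×10⁻⁵
On a pressure surface, geostrophic balance gives V_g = (g/f)|∂Z/∂n|:
V_g = 9.81 × 6.98×10⁻⁵ / 1.31×10⁻⁴ = 5.23 m/s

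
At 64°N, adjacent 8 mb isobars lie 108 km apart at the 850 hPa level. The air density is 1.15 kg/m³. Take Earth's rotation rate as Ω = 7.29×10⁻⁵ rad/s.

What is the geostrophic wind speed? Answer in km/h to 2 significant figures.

Coriolis parameter at 64°N:
f = 2Ω sin φ = 2 × 7.29×10⁻⁵ × sin 64° = 1.31×10⁻⁴ s⁻¹
Pressure gradient: |∂P/∂n| = 800 Pa / 108000 m = 7.41×10⁻³ Pa/m
Geostrophic balance (pressure-gradient force = Coriolis force):
V_g = (1/(fρ)) |∂P/∂n| = 7.41×10⁻³ / (1.31×10⁻⁴ × 1.15) = 49.2 m/s
Converting: 49.2 m/s × 3.6 = 180 km/h

180 km/h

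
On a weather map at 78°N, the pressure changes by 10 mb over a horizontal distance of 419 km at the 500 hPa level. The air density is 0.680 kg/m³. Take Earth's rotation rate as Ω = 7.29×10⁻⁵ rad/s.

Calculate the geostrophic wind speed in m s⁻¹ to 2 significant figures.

25 m s⁻¹

Coriolis parameter at 78°N:
f = 2Ω sin φ = 2 × 7.29×10⁻⁵ × sin 78° = 1.43×10⁻⁴ s⁻¹
Pressure gradient: |∂P/∂n| = 1000 Pa / 419000 m = 2.39×10⁻³ Pa/m
Geostrophic balance (pressure-gradient force = Coriolis force):
V_g = (1/(fρ)) |∂P/∂n| = 2.39×10⁻³ / (1.43×10⁻⁴ × 0.680) = 24.6 m/s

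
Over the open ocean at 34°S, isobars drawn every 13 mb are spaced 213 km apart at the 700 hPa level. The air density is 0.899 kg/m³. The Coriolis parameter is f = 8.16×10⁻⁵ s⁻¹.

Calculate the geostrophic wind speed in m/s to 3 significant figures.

Pressure gradient: |∂P/∂n| = 1300 Pa / 213000 m = 6.10×10⁻³ Pa/m
Geostrophic balance (pressure-gradient force = Coriolis force):
V_g = (1/(fρ)) |∂P/∂n| = 6.10×10⁻³ / (8.16×10⁻⁵ × 0.899) = 83.2 m/s

83.2 m/s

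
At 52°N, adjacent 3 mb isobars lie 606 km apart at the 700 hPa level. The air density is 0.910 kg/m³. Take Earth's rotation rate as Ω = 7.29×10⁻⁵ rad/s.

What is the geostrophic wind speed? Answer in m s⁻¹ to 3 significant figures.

4.73 m s⁻¹

Coriolis parameter at 52°N:
f = 2Ω sin φ = 2 × 7.29×10⁻⁵ × sin 52° = 1.15×10⁻⁴ s⁻¹
Pressure gradient: |∂P/∂n| = 300 Pa / 606000 m = 4.95×10⁻⁴ Pa/m
Geostrophic balance (pressure-gradient force = Coriolis force):
V_g = (1/(fρ)) |∂P/∂n| = 4.95×10⁻⁴ / (1.15×10⁻⁴ × 0.910) = 4.73 m/s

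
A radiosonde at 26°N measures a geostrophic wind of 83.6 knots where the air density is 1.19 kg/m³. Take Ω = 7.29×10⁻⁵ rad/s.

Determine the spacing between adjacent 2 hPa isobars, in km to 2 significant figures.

Coriolis parameter at 26°N:
f = 2Ω sin φ = 2 × 7.29×10⁻⁵ × sin 26° = 6.39×10⁻⁵ s⁻¹
Wind speed in SI: 83.6 knots = 43.0 m/s
Geostrophic balance rearranged: |∂P/∂n| = f ρ V_g
|∂P/∂n| = 6.39×10⁻⁵ × 1.19 × 43.0 = 3.27×10⁻³ Pa/m
Isobar spacing: Δn = ΔP/|∂P/∂n| = 200 Pa / 3.27×10⁻³ Pa/m = 61142 m ≈ 61 km

61 km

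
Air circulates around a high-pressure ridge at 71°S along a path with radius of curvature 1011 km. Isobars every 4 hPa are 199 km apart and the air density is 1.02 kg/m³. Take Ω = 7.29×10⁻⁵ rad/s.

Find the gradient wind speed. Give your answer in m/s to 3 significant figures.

16.2 m/s

Coriolis parameter at 71°S:
f = 2Ω sin φ = 2 × 7.29×10⁻⁵ × sin 71° = 1.38×10⁻⁴ s⁻¹
Pressure gradient: |∂P/∂n| = 400 Pa / 199000 m = 2.01×10⁻³ Pa/m
Geostrophic speed: V_g = |∂P/∂n|/(fρ) = 2.01×10⁻³/(1.38×10⁻⁴ × 1.02) = 14.3 m/s
Around a high, pressure-gradient force acts outward with centrifugal, so Coriolis balances both:
fV = (1/ρ)|∂P/∂n| + V²/R  →  V² − fR·V + fR·V_g = 0
With fR = 1.38×10⁻⁴ × 1011×10³ m = 139 m/s:
V = [fR − √((fR)² − 4 fR V_g)]/2 = [139 − √(139² − 4×139×14.3)]/2 = 16.2 m/s
Supergeostrophic (V > V_g = 14.3 m/s), as expected around a high.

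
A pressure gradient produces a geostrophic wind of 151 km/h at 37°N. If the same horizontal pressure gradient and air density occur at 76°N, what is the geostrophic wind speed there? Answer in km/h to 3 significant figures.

With the same pressure gradient and density, V_g ∝ 1/f ∝ 1/sin φ.
V₂ = V₁ · sin φ₁ / sin φ₂ = 151 × sin 37° / sin 76°
V₂ = 151 × 0.6018/0.9703 = 93.7 km/h

93.7 km/h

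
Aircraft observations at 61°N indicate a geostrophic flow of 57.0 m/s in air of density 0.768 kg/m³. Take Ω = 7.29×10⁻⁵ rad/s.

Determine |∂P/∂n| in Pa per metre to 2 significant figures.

5.6×10⁻³ Pa/m

Coriolis parameter at 61°N:
f = 2Ω sin φ = 2 × 7.29×10⁻⁵ × sin 61° = 1.28×10⁻⁴ s⁻¹
Geostrophic balance rearranged: |∂P/∂n| = f ρ V_g
|∂P/∂n| = 1.28×10⁻⁴ × 0.768 × 57.0 = 5.58×10⁻³ Pa/m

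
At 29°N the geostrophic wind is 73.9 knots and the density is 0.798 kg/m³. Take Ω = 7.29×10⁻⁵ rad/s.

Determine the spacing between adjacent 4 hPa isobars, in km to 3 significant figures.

Coriolis parameter at 29°N:
f = 2Ω sin φ = 2 × 7.29×10⁻⁵ × sin 29° = 7.07×10⁻⁵ s⁻¹
Wind speed in SI: 73.9 knots = 38.0 m/s
Geostrophic balance rearranged: |∂P/∂n| = f ρ V_g
|∂P/∂n| = 7.07×10⁻⁵ × 0.798 × 38.0 = 2.14×10⁻³ Pa/m
Isobar spacing: Δn = ΔP/|∂P/∂n| = 400 Pa / 2.14×10⁻³ Pa/m = 186529 m ≈ 187 km

187 km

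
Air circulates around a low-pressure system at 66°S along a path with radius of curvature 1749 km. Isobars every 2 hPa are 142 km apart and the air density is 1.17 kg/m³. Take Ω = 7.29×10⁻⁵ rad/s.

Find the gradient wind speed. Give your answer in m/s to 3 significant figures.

8.71 m/s

Coriolis parameter at 66°S:
f = 2Ω sin φ = 2 × 7.29×10⁻⁵ × sin 66° = 1.33×10⁻⁴ s⁻¹
Pressure gradient: |∂P/∂n| = 200 Pa / 142000 m = 1.41×10⁻³ Pa/m
Geostrophic speed: V_g = |∂P/∂n|/(fρ) = 1.41×10⁻³/(1.33×10⁻⁴ × 1.17) = 9.04 m/s
Around a low, centrifugal force acts outward with Coriolis, so pressure-gradient force balances both:
(1/ρ)|∂P/∂n| = fV + V²/R  →  V² + fR·V − fR·V_g = 0
With fR = 1.33×10⁻⁴ × 1749×10³ m = 233 m/s:
V = [−fR + √((fR)² + 4 fR V_g)]/2 = [−233 + √(233² + 4×233×9.04)]/2 = 8.71 m/s
Subgeostrophic (V < V_g = 9.04 m/s), as expected around a low.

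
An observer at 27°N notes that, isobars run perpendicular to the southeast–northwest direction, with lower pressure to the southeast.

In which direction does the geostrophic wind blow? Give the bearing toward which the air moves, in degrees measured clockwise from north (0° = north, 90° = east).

The pressure-gradient force points toward the southeast (bearing 135°).
Geostrophic balance: in the Northern Hemisphere the Coriolis force deflects motion to the right, so the geostrophic wind blows 90° to the right of the pressure-gradient force (low pressure on the left).
Rotating 135° by 90° clockwise gives 225° — the wind blows toward the southwest.

225°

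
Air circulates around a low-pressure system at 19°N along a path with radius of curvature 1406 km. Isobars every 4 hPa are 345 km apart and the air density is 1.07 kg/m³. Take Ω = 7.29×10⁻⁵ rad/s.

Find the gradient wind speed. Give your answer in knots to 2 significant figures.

35 knots

Coriolis parameter at 19°N:
f = 2Ω sin φ = 2 × 7.29×10⁻⁵ × sin 19° = 4.75×10⁻⁵ s⁻¹
Pressure gradient: |∂P/∂n| = 400 Pa / 345000 m = 1.16×10⁻³ Pa/m
Geostrophic speed: V_g = |∂P/∂n|/(fρ) = 1.16×10⁻³/(4.75×10⁻⁵ × 1.07) = 22.8 m/s
Around a low, centrifugal force acts outward with Coriolis, so pressure-gradient force balances both:
(1/ρ)|∂P/∂n| = fV + V²/R  →  V² + fR·V − fR·V_g = 0
With fR = 4.75×10⁻⁵ × 1406×10³ m = 66.7 m/s:
V = [−fR + √((fR)² + 4 fR V_g)]/2 = [−66.7 + √(66.7² + 4×66.7×22.8)]/2 = 18 m/s
Subgeostrophic (V < V_g = 22.8 m/s), as expected around a low.
Converting: 18 m/s × 1.944 = 35 knots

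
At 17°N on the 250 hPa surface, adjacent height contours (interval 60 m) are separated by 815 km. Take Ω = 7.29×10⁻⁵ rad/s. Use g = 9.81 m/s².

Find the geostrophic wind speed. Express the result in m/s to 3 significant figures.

Coriolis parameter at 17°N:
f = 2Ω sin φ = 2 × 7.29×10⁻⁵ × sin 17° = 4.26×10⁻⁵ s⁻¹
Height gradient: |∂Z/∂n| = 60 m / 815000 m = 7.36×10⁻⁵
On a pressure surface, geostrophic balance gives V_g = (g/f)|∂Z/∂n|:
V_g = 9.81 × 7.36×10⁻⁵ / 4.26×10⁻⁵ = 16.9 m/s

16.9 m/s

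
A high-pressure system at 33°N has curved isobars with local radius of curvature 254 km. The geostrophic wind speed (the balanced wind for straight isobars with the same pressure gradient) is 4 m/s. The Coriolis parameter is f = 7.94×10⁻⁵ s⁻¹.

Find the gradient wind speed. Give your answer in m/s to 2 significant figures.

5.5 m/s

Around a high, pressure-gradient force acts outward with centrifugal, so Coriolis balances both:
fV = (1/ρ)|∂P/∂n| + V²/R  →  V² − fR·V + fR·V_g = 0
With fR = 7.94×10⁻⁵ × 254×10³ m = 20.2 m/s:
V = [fR − √((fR)² − 4 fR V_g)]/2 = [20.2 − √(20.2² − 4×20.2×4)]/2 = 5.5 m/s
Supergeostrophic (V > V_g = 4 m/s), as expected around a high.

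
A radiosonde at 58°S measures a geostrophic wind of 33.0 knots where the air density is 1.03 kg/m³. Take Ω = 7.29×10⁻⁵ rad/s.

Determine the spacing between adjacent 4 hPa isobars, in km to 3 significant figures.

185 km

Coriolis parameter at 58°S:
f = 2Ω sin φ = 2 × 7.29×10⁻⁵ × sin 58° = 1.24×10⁻⁴ s⁻¹
Wind speed in SI: 33.0 knots = 17.0 m/s
Geostrophic balance rearranged: |∂P/∂n| = f ρ V_g
|∂P/∂n| = 1.24×10⁻⁴ × 1.03 × 17.0 = 2.16×10⁻³ Pa/m
Isobar spacing: Δn = ΔP/|∂P/∂n| = 400 Pa / 2.16×10⁻³ Pa/m = 185009 m ≈ 185 km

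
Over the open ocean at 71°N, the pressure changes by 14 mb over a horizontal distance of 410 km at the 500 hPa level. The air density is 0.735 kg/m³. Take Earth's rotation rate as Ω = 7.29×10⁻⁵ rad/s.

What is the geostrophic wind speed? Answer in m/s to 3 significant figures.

Coriolis parameter at 71°N:
f = 2Ω sin φ = 2 × 7.29×10⁻⁵ × sin 71° = 1.38×10⁻⁴ s⁻¹
Pressure gradient: |∂P/∂n| = 1400 Pa / 410000 m = 3.41×10⁻³ Pa/m
Geostrophic balance (pressure-gradient force = Coriolis force):
V_g = (1/(fρ)) |∂P/∂n| = 3.41×10⁻³ / (1.38×10⁻⁴ × 0.735) = 33.7 m/s

33.7 m/s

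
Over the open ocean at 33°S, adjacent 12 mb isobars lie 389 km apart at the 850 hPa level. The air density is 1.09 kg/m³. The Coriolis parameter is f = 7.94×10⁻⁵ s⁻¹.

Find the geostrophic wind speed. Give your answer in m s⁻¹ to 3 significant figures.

Pressure gradient: |∂P/∂n| = 1200 Pa / 389000 m = 3.08×10⁻³ Pa/m
Geostrophic balance (pressure-gradient force = Coriolis force):
V_g = (1/(fρ)) |∂P/∂n| = 3.08×10⁻³ / (7.94×10⁻⁵ × 1.09) = 35.6 m/s

35.6 m s⁻¹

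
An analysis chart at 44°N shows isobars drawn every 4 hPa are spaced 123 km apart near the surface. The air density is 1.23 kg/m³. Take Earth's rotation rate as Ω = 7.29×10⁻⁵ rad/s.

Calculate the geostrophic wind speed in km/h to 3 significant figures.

94.0 km/h

Coriolis parameter at 44°N:
f = 2Ω sin φ = 2 × 7.29×10⁻⁵ × sin 44° = 1.01×10⁻⁴ s⁻¹
Pressure gradient: |∂P/∂n| = 400 Pa / 123000 m = 3.25×10⁻³ Pa/m
Geostrophic balance (pressure-gradient force = Coriolis force):
V_g = (1/(fρ)) |∂P/∂n| = 3.25×10⁻³ / (1.01×10⁻⁴ × 1.23) = 26.1 m/s
Converting: 26.1 m/s × 3.6 = 94.0 km/h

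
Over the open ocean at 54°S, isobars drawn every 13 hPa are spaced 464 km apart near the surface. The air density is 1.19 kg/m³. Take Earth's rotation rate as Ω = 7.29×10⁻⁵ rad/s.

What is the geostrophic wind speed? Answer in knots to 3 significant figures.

38.8 knots

Coriolis parameter at 54°S:
f = 2Ω sin φ = 2 × 7.29×10⁻⁵ × sin 54° = 1.18×10⁻⁴ s⁻¹
Pressure gradient: |∂P/∂n| = 1300 Pa / 464000 m = 2.80×10⁻³ Pa/m
Geostrophic balance (pressure-gradient force = Coriolis force):
V_g = (1/(fρ)) |∂P/∂n| = 2.80×10⁻³ / (1.18×10⁻⁴ × 1.19) = 20.0 m/s
Converting: 20.0 m/s × 1.944 = 38.8 knots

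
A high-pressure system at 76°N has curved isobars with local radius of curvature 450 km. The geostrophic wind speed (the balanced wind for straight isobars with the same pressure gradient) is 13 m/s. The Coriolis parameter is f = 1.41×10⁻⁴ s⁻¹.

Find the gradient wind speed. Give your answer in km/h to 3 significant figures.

65.7 km/h

Around a high, pressure-gradient force acts outward with centrifugal, so Coriolis balances both:
fV = (1/ρ)|∂P/∂n| + V²/R  →  V² − fR·V + fR·V_g = 0
With fR = 1.41×10⁻⁴ × 450×10³ m = 63.4 m/s:
V = [fR − √((fR)² − 4 fR V_g)]/2 = [63.4 − √(63.4² − 4×63.4×13)]/2 = 18.2 m/s
Supergeostrophic (V > V_g = 13 m/s), as expected around a high.
Converting: 18.2 m/s × 3.6 = 65.7 km/h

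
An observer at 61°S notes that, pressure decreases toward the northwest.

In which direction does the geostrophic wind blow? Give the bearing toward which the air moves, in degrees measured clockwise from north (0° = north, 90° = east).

225°

The pressure-gradient force points toward the northwest (bearing 315°).
Geostrophic balance: in the Southern Hemisphere the Coriolis force deflects motion to the left, so the geostrophic wind blows 90° to the left of the pressure-gradient force (low pressure on the right).
Rotating 315° by 90° counterclockwise gives 225° — the wind blows toward the southwest.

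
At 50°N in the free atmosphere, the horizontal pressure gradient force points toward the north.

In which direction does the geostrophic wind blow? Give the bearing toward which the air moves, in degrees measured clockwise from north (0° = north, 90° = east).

The pressure-gradient force points toward the north (bearing 000°).
Geostrophic balance: in the Northern Hemisphere the Coriolis force deflects motion to the right, so the geostrophic wind blows 90° to the right of the pressure-gradient force (low pressure on the left).
Rotating 000° by 90° clockwise gives 090° — the wind blows toward the east.

090°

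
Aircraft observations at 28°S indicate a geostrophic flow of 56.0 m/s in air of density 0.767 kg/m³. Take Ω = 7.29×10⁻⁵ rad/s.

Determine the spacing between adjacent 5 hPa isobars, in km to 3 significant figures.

170 km

Coriolis parameter at 28°S:
f = 2Ω sin φ = 2 × 7.29×10⁻⁵ × sin 28° = 6.84×10⁻⁵ s⁻¹
Geostrophic balance rearranged: |∂P/∂n| = f ρ V_g
|∂P/∂n| = 6.84×10⁻⁵ × 0.767 × 56.0 = 2.94×10⁻³ Pa/m
Isobar spacing: Δn = ΔP/|∂P/∂n| = 500 Pa / 2.94×10⁻³ Pa/m = 170067 m ≈ 170 km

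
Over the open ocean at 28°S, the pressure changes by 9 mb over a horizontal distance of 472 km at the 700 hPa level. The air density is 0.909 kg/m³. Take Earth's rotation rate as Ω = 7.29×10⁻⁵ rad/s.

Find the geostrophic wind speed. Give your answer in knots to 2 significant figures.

60 knots

Coriolis parameter at 28°S:
f = 2Ω sin φ = 2 × 7.29×10⁻⁵ × sin 28° = 6.84×10⁻⁵ s⁻¹
Pressure gradient: |∂P/∂n| = 900 Pa / 472000 m = 1.91×10⁻³ Pa/m
Geostrophic balance (pressure-gradient force = Coriolis force):
V_g = (1/(fρ)) |∂P/∂n| = 1.91×10⁻³ / (6.84×10⁻⁵ × 0.909) = 30.6 m/s
Converting: 30.6 m/s × 1.944 = 60 knots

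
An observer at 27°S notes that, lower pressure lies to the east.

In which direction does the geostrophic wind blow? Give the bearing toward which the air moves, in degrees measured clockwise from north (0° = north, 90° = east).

000°

The pressure-gradient force points toward the east (bearing 090°).
Geostrophic balance: in the Southern Hemisphere the Coriolis force deflects motion to the left, so the geostrophic wind blows 90° to the left of the pressure-gradient force (low pressure on the right).
Rotating 090° by 90° counterclockwise gives 000° — the wind blows toward the north.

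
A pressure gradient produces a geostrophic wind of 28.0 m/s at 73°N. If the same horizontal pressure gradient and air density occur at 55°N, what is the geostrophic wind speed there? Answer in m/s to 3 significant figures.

32.7 m/s

With the same pressure gradient and density, V_g ∝ 1/f ∝ 1/sin φ.
V₂ = V₁ · sin φ₁ / sin φ₂ = 28.0 × sin 73° / sin 55°
V₂ = 28.0 × 0.9563/0.8192 = 32.7 m/s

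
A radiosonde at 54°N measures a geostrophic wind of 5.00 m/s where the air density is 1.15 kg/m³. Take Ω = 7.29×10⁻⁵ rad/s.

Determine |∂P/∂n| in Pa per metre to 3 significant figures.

Coriolis parameter at 54°N:
f = 2Ω sin φ = 2 × 7.29×10⁻⁵ × sin 54° = 1.18×10⁻⁴ s⁻¹
Geostrophic balance rearranged: |∂P/∂n| = f ρ V_g
|∂P/∂n| = 1.18×10⁻⁴ × 1.15 × 5.00 = 6.78×10⁻⁴ Pa/m

6.78×10⁻⁴ Pa/m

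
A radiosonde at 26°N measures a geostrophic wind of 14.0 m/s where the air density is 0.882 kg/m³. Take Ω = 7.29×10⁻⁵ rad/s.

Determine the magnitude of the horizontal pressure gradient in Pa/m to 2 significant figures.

7.9×10⁻⁴ Pa/m

Coriolis parameter at 26°N:
f = 2Ω sin φ = 2 × 7.29×10⁻⁵ × sin 26° = 6.39×10⁻⁵ s⁻¹
Geostrophic balance rearranged: |∂P/∂n| = f ρ V_g
|∂P/∂n| = 6.39×10⁻⁵ × 0.882 × 14.0 = 7.89×10⁻⁴ Pa/m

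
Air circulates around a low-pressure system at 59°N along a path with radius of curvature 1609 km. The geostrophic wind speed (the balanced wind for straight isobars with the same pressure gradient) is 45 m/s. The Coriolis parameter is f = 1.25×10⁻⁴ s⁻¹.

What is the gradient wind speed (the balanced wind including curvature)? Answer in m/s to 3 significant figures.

Around a low, centrifugal force acts outward with Coriolis, so pressure-gradient force balances both:
(1/ρ)|∂P/∂n| = fV + V²/R  →  V² + fR·V − fR·V_g = 0
With fR = 1.25×10⁻⁴ × 1609×10³ m = 201 m/s:
V = [−fR + √((fR)² + 4 fR V_g)]/2 = [−201 + √(201² + 4×201×45)]/2 = 37.9 m/s
Subgeostrophic (V < V_g = 45 m/s), as expected around a low.

37.9 m/s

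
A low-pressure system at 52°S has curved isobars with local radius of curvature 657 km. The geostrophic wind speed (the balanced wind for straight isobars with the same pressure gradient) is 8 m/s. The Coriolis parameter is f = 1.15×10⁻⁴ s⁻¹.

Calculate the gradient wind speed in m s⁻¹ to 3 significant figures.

7.30 m s⁻¹

Around a low, centrifugal force acts outward with Coriolis, so pressure-gradient force balances both:
(1/ρ)|∂P/∂n| = fV + V²/R  →  V² + fR·V − fR·V_g = 0
With fR = 1.15×10⁻⁴ × 657×10³ m = 75.6 m/s:
V = [−fR + √((fR)² + 4 fR V_g)]/2 = [−75.6 + √(75.6² + 4×75.6×8)]/2 = 7.3 m/s
Subgeostrophic (V < V_g = 8 m/s), as expected around a low.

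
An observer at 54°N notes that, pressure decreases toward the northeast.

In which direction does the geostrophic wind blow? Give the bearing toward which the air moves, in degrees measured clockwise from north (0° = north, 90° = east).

The pressure-gradient force points toward the northeast (bearing 045°).
Geostrophic balance: in the Northern Hemisphere the Coriolis force deflects motion to the right, so the geostrophic wind blows 90° to the right of the pressure-gradient force (low pressure on the left).
Rotating 045° by 90° clockwise gives 135° — the wind blows toward the southeast.

135°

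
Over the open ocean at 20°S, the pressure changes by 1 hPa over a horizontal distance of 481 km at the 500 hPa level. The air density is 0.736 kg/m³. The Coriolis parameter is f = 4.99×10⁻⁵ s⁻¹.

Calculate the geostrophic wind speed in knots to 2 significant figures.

Pressure gradient: |∂P/∂n| = 100 Pa / 481000 m = 2.08×10⁻⁴ Pa/m
Geostrophic balance (pressure-gradient force = Coriolis force):
V_g = (1/(fρ)) |∂P/∂n| = 2.08×10⁻⁴ / (4.99×10⁻⁵ × 0.736) = 5.66 m/s
Converting: 5.66 m/s × 1.944 = 11 knots

11 knots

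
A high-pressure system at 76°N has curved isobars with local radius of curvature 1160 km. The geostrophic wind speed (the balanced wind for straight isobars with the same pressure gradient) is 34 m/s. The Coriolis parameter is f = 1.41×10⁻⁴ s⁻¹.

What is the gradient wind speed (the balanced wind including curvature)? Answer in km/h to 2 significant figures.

170 km/h

Around a high, pressure-gradient force acts outward with centrifugal, so Coriolis balances both:
fV = (1/ρ)|∂P/∂n| + V²/R  →  V² − fR·V + fR·V_g = 0
With fR = 1.41×10⁻⁴ × 1160×10³ m = 164 m/s:
V = [fR − √((fR)² − 4 fR V_g)]/2 = [164 − √(164² − 4×164×34)]/2 = 48.2 m/s
Supergeostrophic (V > V_g = 34 m/s), as expected around a high.
Converting: 48.2 m/s × 3.6 = 170 km/h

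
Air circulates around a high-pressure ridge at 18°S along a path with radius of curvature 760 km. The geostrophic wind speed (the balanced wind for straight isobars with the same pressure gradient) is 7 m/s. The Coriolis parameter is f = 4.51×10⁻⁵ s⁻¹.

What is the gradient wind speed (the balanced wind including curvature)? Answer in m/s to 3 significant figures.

9.80 m/s

Around a high, pressure-gradient force acts outward with centrifugal, so Coriolis balances both:
fV = (1/ρ)|∂P/∂n| + V²/R  →  V² − fR·V + fR·V_g = 0
With fR = 4.51×10⁻⁵ × 760×10³ m = 34.3 m/s:
V = [fR − √((fR)² − 4 fR V_g)]/2 = [34.3 − √(34.3² − 4×34.3×7)]/2 = 9.8 m/s
Supergeostrophic (V > V_g = 7 m/s), as expected around a high.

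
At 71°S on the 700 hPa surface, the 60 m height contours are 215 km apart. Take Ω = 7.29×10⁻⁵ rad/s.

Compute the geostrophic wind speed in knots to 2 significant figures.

Coriolis parameter at 71°S:
f = 2Ω sin φ = 2 × 7.29×10⁻⁵ × sin 71° = 1.38×10⁻⁴ s⁻¹
Height gradient: |∂Z/∂n| = 60 m / 215000 m = 2.79×10⁻⁴
On a pressure surface, geostrophic balance gives V_g = (g/f)|∂Z/∂n|:
V_g = 9.81 × 2.79×10⁻⁴ / 1.38×10⁻⁴ = 19.9 m/s
Converting: 19.9 m/s × 1.944 = 39 knots

39 knots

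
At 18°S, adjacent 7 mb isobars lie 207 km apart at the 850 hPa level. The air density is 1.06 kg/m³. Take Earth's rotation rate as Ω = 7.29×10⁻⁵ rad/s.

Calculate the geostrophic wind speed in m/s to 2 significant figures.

Coriolis parameter at 18°S:
f = 2Ω sin φ = 2 × 7.29×10⁻⁵ × sin 18° = 4.51×10⁻⁵ s⁻¹
Pressure gradient: |∂P/∂n| = 700 Pa / 207000 m = 3.38×10⁻³ Pa/m
Geostrophic balance (pressure-gradient force = Coriolis force):
V_g = (1/(fρ)) |∂P/∂n| = 3.38×10⁻³ / (4.51×10⁻⁵ × 1.06) = 70.8 m/s

71 m/s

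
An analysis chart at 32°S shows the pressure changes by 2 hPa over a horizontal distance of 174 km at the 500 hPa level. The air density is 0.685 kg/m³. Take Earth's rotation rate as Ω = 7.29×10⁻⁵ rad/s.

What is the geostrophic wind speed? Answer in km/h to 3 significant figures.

78.2 km/h

Coriolis parameter at 32°S:
f = 2Ω sin φ = 2 × 7.29×10⁻⁵ × sin 32° = 7.73×10⁻⁵ s⁻¹
Pressure gradient: |∂P/∂n| = 200 Pa / 174000 m = 1.15×10⁻³ Pa/m
Geostrophic balance (pressure-gradient force = Coriolis force):
V_g = (1/(fρ)) |∂P/∂n| = 1.15×10⁻³ / (7.73×10⁻⁵ × 0.685) = 21.7 m/s
Converting: 21.7 m/s × 3.6 = 78.2 km/h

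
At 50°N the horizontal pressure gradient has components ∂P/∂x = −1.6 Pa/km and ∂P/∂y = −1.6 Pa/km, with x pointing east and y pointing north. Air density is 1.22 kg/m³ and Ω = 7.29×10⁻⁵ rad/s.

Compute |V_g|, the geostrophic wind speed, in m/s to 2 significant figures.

17 m/s

Coriolis parameter at 50°N:
f = 2Ω sin φ = 2 × 7.29×10⁻⁵ × sin 50° = 1.12×10⁻⁴ s⁻¹
Component geostrophic relations (x east, y north):
u_g = −(1/(fρ)) ∂P/∂y,  v_g = (1/(fρ)) ∂P/∂x
u_g = −(−1.6×10⁻³)/(1.12×10⁻⁴ × 1.22) = 11.7 m/s;  v_g = (−1.6×10⁻³)/(1.12×10⁻⁴ × 1.22) = −11.7 m/s
|V_g| = √(u_g² + v_g²) = 16.6 m/s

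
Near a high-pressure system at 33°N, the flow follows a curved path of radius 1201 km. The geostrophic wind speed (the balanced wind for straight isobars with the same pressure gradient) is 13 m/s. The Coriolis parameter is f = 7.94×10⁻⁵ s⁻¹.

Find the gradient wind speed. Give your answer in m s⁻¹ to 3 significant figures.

Around a high, pressure-gradient force acts outward with centrifugal, so Coriolis balances both:
fV = (1/ρ)|∂P/∂n| + V²/R  →  V² − fR·V + fR·V_g = 0
With fR = 7.94×10⁻⁵ × 1201×10³ m = 95.4 m/s:
V = [fR − √((fR)² − 4 fR V_g)]/2 = [95.4 − √(95.4² − 4×95.4×13)]/2 = 15.5 m/s
Supergeostrophic (V > V_g = 13 m/s), as expected around a high.

15.5 m s⁻¹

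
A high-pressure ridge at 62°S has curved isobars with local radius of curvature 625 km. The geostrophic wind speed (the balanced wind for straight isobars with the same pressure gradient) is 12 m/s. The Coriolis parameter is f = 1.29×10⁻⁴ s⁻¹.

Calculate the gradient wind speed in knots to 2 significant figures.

29 knots

Around a high, pressure-gradient force acts outward with centrifugal, so Coriolis balances both:
fV = (1/ρ)|∂P/∂n| + V²/R  →  V² − fR·V + fR·V_g = 0
With fR = 1.29×10⁻⁴ × 625×10³ m = 80.6 m/s:
V = [fR − √((fR)² − 4 fR V_g)]/2 = [80.6 − √(80.6² − 4×80.6×12)]/2 = 14.7 m/s
Supergeostrophic (V > V_g = 12 m/s), as expected around a high.
Converting: 14.7 m/s × 1.944 = 29 knots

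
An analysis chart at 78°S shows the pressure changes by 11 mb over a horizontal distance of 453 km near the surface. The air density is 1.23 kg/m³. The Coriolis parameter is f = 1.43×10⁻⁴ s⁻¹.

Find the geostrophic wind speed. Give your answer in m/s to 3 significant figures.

Pressure gradient: |∂P/∂n| = 1100 Pa / 453000 m = 2.43×10⁻³ Pa/m
Geostrophic balance (pressure-gradient force = Coriolis force):
V_g = (1/(fρ)) |∂P/∂n| = 2.43×10⁻³ / (1.43×10⁻⁴ × 1.23) = 13.8 m/s

13.8 m/s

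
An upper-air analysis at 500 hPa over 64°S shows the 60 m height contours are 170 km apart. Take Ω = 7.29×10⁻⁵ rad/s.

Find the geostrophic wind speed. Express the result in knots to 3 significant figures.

51.4 knots

Coriolis parameter at 64°S:
f = 2Ω sin φ = 2 × 7.29×10⁻⁵ × sin 64° = 1.31×10⁻⁴ s⁻¹
Height gradient: |∂Z/∂n| = 60 m / 170000 m = 3.53×10⁻⁴
On a pressure surface, geostrophic balance gives V_g = (g/f)|∂Z/∂n|:
V_g = 9.81 × 3.53×10⁻⁴ / 1.31×10⁻⁴ = 26.4 m/s
Converting: 26.4 m/s × 1.944 = 51.4 knots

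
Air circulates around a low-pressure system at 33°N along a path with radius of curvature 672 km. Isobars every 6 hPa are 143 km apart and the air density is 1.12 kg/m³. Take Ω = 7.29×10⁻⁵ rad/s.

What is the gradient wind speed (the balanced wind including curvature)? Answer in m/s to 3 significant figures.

Coriolis parameter at 33°N:
f = 2Ω sin φ = 2 × 7.29×10⁻⁵ × sin 33° = 7.94×10⁻⁵ s⁻¹
Pressure gradient: |∂P/∂n| = 600 Pa / 143000 m = 4.20×10⁻³ Pa/m
Geostrophic speed: V_g = |∂P/∂n|/(fρ) = 4.20×10⁻³/(7.94×10⁻⁵ × 1.12) = 47.2 m/s
Around a low, centrifugal force acts outward with Coriolis, so pressure-gradient force balances both:
(1/ρ)|∂P/∂n| = fV + V²/R  →  V² + fR·V − fR·V_g = 0
With fR = 7.94×10⁻⁵ × 672×10³ m = 53.4 m/s:
V = [−fR + √((fR)² + 4 fR V_g)]/2 = [−53.4 + √(53.4² + 4×53.4×47.2)]/2 = 30.1 m/s
Subgeostrophic (V < V_g = 47.2 m/s), as expected around a low.

30.1 m/s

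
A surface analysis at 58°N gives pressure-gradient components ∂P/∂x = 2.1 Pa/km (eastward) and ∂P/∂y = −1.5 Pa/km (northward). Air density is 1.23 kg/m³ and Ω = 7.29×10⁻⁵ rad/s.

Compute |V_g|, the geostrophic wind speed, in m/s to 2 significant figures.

Coriolis parameter at 58°N:
f = 2Ω sin φ = 2 × 7.29×10⁻⁵ × sin 58° = 1.24×10⁻⁴ s⁻¹
Component geostrophic relations (x east, y north):
u_g = −(1/(fρ)) ∂P/∂y,  v_g = (1/(fρ)) ∂P/∂x
u_g = −(−1.5×10⁻³)/(1.24×10⁻⁴ × 1.23) = 9.86 m/s;  v_g = (2.1×10⁻³)/(1.24×10⁻⁴ × 1.23) = 13.8 m/s
|V_g| = √(u_g² + v_g²) = 17.0 m/s

17 m/s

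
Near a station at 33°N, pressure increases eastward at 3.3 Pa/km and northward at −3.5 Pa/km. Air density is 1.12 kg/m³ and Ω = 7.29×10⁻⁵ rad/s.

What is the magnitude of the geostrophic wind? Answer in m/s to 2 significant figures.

54 m/s

Coriolis parameter at 33°N:
f = 2Ω sin φ = 2 × 7.29×10⁻⁵ × sin 33° = 7.94×10⁻⁵ s⁻¹
Component geostrophic relations (x east, y north):
u_g = −(1/(fρ)) ∂P/∂y,  v_g = (1/(fρ)) ∂P/∂x
u_g = −(−3.5×10⁻³)/(7.94×10⁻⁵ × 1.12) = 39.4 m/s;  v_g = (3.3×10⁻³)/(7.94×10⁻⁵ × 1.12) = 37.1 m/s
|V_g| = √(u_g² + v_g²) = 54.1 m/s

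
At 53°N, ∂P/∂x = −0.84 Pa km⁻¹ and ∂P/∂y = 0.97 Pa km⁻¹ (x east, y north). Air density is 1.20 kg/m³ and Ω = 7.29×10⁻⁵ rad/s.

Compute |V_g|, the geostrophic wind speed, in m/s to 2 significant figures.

Coriolis parameter at 53°N:
f = 2Ω sin φ = 2 × 7.29×10⁻⁵ × sin 53° = 1.16×10⁻⁴ s⁻¹
Component geostrophic relations (x east, y north):
u_g = −(1/(fρ)) ∂P/∂y,  v_g = (1/(fρ)) ∂P/∂x
u_g = −(0.97×10⁻³)/(1.16×10⁻⁴ × 1.20) = −6.94 m/s;  v_g = (−0.84×10⁻³)/(1.16×10⁻⁴ × 1.20) = −6.01 m/s
|V_g| = √(u_g² + v_g²) = 9.18 m/s

9.2 m/s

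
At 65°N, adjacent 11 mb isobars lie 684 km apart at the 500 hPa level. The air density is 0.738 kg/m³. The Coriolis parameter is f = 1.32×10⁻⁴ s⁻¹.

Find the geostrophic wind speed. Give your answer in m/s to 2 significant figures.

17 m/s

Pressure gradient: |∂P/∂n| = 1100 Pa / 684000 m = 1.61×10⁻³ Pa/m
Geostrophic balance (pressure-gradient force = Coriolis force):
V_g = (1/(fρ)) |∂P/∂n| = 1.61×10⁻³ / (1.32×10⁻⁴ × 0.738) = 16.5 m/s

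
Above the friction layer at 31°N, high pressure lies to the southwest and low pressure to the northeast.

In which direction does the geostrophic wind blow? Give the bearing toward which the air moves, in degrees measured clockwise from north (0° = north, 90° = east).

135°

The pressure-gradient force points toward the northeast (bearing 045°).
Geostrophic balance: in the Northern Hemisphere the Coriolis force deflects motion to the right, so the geostrophic wind blows 90° to the right of the pressure-gradient force (low pressure on the left).
Rotating 045° by 90° clockwise gives 135° — the wind blows toward the southeast.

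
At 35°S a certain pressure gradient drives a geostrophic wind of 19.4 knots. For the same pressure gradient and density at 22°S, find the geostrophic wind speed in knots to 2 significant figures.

30 knots

With the same pressure gradient and density, V_g ∝ 1/f ∝ 1/sin φ.
V₂ = V₁ · sin φ₁ / sin φ₂ = 19.4 × sin 35° / sin 22°
V₂ = 19.4 × 0.5736/0.3746 = 30 knots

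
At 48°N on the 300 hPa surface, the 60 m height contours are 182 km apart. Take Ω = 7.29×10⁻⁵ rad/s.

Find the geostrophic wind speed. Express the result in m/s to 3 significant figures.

29.8 m/s

Coriolis parameter at 48°N:
f = 2Ω sin φ = 2 × 7.29×10⁻⁵ × sin 48° = 1.08×10⁻⁴ s⁻¹
Height gradient: |∂Z/∂n| = 60 m / 182000 m = 3.30×10⁻⁴
On a pressure surface, geostrophic balance gives V_g = (g/f)|∂Z/∂n|:
V_g = 9.81 × 3.30×10⁻⁴ / 1.08×10⁻⁴ = 29.8 m/s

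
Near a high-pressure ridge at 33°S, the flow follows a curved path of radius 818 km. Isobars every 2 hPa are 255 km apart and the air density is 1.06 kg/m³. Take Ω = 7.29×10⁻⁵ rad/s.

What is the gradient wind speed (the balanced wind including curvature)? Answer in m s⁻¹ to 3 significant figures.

Coriolis parameter at 33°S:
f = 2Ω sin φ = 2 × 7.29×10⁻⁵ × sin 33° = 7.94×10⁻⁵ s⁻¹
Pressure gradient: |∂P/∂n| = 200 Pa / 255000 m = 7.84×10⁻⁴ Pa/m
Geostrophic speed: V_g = |∂P/∂n|/(fρ) = 7.84×10⁻⁴/(7.94×10⁻⁵ × 1.06) = 9.32 m/s
Around a high, pressure-gradient force acts outward with centrifugal, so Coriolis balances both:
fV = (1/ρ)|∂P/∂n| + V²/R  →  V² − fR·V + fR·V_g = 0
With fR = 7.94×10⁻⁵ × 818×10³ m = 65.0 m/s:
V = [fR − √((fR)² − 4 fR V_g)]/2 = [65.0 − √(65.0² − 4×65.0×9.32)]/2 = 11.3 m/s
Supergeostrophic (V > V_g = 9.32 m/s), as expected around a high.

11.3 m s⁻¹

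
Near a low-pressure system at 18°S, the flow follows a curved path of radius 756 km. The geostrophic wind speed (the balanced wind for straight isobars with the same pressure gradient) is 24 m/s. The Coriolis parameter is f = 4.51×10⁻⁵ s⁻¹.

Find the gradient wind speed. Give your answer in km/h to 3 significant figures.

Around a low, centrifugal force acts outward with Coriolis, so pressure-gradient force balances both:
(1/ρ)|∂P/∂n| = fV + V²/R  →  V² + fR·V − fR·V_g = 0
With fR = 4.51×10⁻⁵ × 756×10³ m = 34.1 m/s:
V = [−fR + √((fR)² + 4 fR V_g)]/2 = [−34.1 + √(34.1² + 4×34.1×24)]/2 = 16.3 m/s
Subgeostrophic (V < V_g = 24 m/s), as expected around a low.
Converting: 16.3 m/s × 3.6 = 58.5 km/h

58.5 km/h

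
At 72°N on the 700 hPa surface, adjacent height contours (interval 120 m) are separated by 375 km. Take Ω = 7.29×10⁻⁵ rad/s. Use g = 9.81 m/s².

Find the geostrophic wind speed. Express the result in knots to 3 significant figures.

44.0 knots

Coriolis parameter at 72°N:
f = 2Ω sin φ = 2 × 7.29×10⁻⁵ × sin 72° = 1.39×10⁻⁴ s⁻¹
Height gradient: |∂Z/∂n| = 120 m / 375000 m = 3.20×10⁻⁴
On a pressure surface, geostrophic balance gives V_g = (g/f)|∂Z/∂n|:
V_g = 9.81 × 3.20×10⁻⁴ / 1.39×10⁻⁴ = 22.6 m/s
Converting: 22.6 m/s × 1.944 = 44.0 knots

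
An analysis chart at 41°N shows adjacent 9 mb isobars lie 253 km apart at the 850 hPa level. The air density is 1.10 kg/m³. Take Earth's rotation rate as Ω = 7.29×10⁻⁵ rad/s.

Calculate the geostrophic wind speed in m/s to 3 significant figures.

33.8 m/s

Coriolis parameter at 41°N:
f = 2Ω sin φ = 2 × 7.29×10⁻⁵ × sin 41° = 9.57×10⁻⁵ s⁻¹
Pressure gradient: |∂P/∂n| = 900 Pa / 253000 m = 3.56×10⁻³ Pa/m
Geostrophic balance (pressure-gradient force = Coriolis force):
V_g = (1/(fρ)) |∂P/∂n| = 3.56×10⁻³ / (9.57×10⁻⁵ × 1.10) = 33.8 m/s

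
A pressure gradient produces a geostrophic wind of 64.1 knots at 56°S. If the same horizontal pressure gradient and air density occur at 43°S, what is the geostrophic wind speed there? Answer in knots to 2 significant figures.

78 knots

With the same pressure gradient and density, V_g ∝ 1/f ∝ 1/sin φ.
V₂ = V₁ · sin φ₁ / sin φ₂ = 64.1 × sin 56° / sin 43°
V₂ = 64.1 × 0.8290/0.6820 = 78 knots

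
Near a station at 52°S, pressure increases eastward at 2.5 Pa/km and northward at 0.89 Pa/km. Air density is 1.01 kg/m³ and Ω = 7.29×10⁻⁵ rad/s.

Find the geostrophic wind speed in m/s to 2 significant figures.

23 m/s

Coriolis parameter at 52°S:
f = 2Ω sin φ = 2 × 7.29×10⁻⁵ × sin 52° = 1.15×10⁻⁴ s⁻¹
In the Southern Hemisphere f is negative: f = −1.15×10⁻⁴ s⁻¹.
Component geostrophic relations (x east, y north):
u_g = −(1/(fρ)) ∂P/∂y,  v_g = (1/(fρ)) ∂P/∂x
u_g = −(0.89×10⁻³)/(−1.15×10⁻⁴ × 1.01) = 7.67 m/s;  v_g = (2.5×10⁻³)/(−1.15×10⁻⁴ × 1.01) = −21.5 m/s
|V_g| = √(u_g² + v_g²) = 22.9 m/s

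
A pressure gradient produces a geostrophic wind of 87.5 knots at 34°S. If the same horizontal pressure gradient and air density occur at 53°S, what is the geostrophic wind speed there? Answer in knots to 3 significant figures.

With the same pressure gradient and density, V_g ∝ 1/f ∝ 1/sin φ.
V₂ = V₁ · sin φ₁ / sin φ₂ = 87.5 × sin 34° / sin 53°
V₂ = 87.5 × 0.5592/0.7986 = 61.3 knots

61.3 knots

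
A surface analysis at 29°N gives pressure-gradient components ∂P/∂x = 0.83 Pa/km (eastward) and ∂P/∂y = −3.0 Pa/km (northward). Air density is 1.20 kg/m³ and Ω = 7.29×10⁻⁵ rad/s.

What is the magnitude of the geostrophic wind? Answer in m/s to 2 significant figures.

37 m/s

Coriolis parameter at 29°N:
f = 2Ω sin φ = 2 × 7.29×10⁻⁵ × sin 29° = 7.07×10⁻⁵ s⁻¹
Component geostrophic relations (x east, y north):
u_g = −(1/(fρ)) ∂P/∂y,  v_g = (1/(fρ)) ∂P/∂x
u_g = −(−3.0×10⁻³)/(7.07×10⁻⁵ × 1.20) = 35.4 m/s;  v_g = (0.83×10⁻³)/(7.07×10⁻⁵ × 1.20) = 9.79 m/s
|V_g| = √(u_g² + v_g²) = 36.7 m/s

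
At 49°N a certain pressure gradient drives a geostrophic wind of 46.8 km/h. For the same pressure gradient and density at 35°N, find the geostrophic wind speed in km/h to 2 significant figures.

With the same pressure gradient and density, V_g ∝ 1/f ∝ 1/sin φ.
V₂ = V₁ · sin φ₁ / sin φ₂ = 46.8 × sin 49° / sin 35°
V₂ = 46.8 × 0.7547/0.5736 = 62 km/h

62 km/h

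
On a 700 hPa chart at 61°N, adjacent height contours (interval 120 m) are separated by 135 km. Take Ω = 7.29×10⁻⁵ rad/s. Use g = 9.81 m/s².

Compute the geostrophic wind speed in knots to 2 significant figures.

Coriolis parameter at 61°N:
f = 2Ω sin φ = 2 × 7.29×10⁻⁵ × sin 61° = 1.28×10⁻⁴ s⁻¹
Height gradient: |∂Z/∂n| = 120 m / 135000 m = 8.89×10⁻⁴
On a pressure surface, geostrophic balance gives V_g = (g/f)|∂Z/∂n|:
V_g = 9.81 × 8.89×10⁻⁴ / 1.28×10⁻⁴ = 68.4 m/s
Converting: 68.4 m/s × 1.944 = 130 knots

130 knots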